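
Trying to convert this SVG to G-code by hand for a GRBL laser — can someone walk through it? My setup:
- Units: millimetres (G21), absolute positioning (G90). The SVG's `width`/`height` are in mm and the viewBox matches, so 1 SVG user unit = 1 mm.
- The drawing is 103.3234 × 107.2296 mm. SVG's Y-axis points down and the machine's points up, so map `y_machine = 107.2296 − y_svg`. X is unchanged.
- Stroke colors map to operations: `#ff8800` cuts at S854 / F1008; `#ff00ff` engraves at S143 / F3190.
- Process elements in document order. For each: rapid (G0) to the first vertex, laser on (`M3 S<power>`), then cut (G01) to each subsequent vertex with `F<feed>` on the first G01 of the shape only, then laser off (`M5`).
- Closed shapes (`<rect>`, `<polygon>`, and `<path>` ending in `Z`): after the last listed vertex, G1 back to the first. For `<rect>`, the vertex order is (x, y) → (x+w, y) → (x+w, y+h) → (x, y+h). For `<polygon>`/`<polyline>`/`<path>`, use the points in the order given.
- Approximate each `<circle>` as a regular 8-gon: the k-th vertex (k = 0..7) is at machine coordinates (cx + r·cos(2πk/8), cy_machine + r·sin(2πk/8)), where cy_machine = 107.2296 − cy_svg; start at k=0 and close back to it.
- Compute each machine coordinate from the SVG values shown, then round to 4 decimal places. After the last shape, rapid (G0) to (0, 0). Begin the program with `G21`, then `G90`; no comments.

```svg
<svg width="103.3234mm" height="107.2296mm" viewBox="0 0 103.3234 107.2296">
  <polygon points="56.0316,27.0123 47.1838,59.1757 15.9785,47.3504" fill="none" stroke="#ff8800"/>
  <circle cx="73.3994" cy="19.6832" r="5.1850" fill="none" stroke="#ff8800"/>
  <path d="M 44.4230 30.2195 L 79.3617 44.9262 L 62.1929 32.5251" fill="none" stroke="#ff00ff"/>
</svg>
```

G21
G90
G0 X56.0316 Y80.2173
M3 S854
G01 X47.1838 Y48.0539 F1008
G01 X15.9785 Y59.8792
G01 X56.0316 Y80.2173
M5
G0 X78.5844 Y87.5464
M3 S854
G01 X77.0657 Y91.2127 F1008
G01 X73.3994 Y92.7314
G01 X69.7331 Y91.2127
G01 X68.2144 Y87.5464
G01 X69.7331 Y83.8801
G01 X73.3994 Y82.3614
G01 X77.0657 Y83.8801
G01 X78.5844 Y87.5464
M5
G0 X44.4230 Y77.0101
M3 S143
G01 X79.3617 Y62.3034 F3190
G01 X62.1929 Y74.7045
M5
G0 X0.0000 Y0.0000

1 u = 1 mm; y_m = 107.2296 − y.

[1] `<polygon>` closed polygon, #ff8800→cut S854 F1008: (56.0316,80.2173) → (47.1838,48.0539) → (15.9785,59.8792) → (56.0316,80.2173) (closed)

[2] `<circle>` circle, #ff8800→cut S854 F1008: (78.5844,87.5464) → (77.0657,91.2127) → (73.3994,92.7314) → (69.7331,91.2127) → (68.2144,87.5464) → (69.7331,83.8801) → (73.3994,82.3614) → (77.0657,83.8801) → (78.5844,87.5464) (closed)

[3] `<path>` open polyline, #ff00ff→engrave S143 F3190: (44.4230,77.0101) → (79.3617,62.3034) → (62.1929,74.7045)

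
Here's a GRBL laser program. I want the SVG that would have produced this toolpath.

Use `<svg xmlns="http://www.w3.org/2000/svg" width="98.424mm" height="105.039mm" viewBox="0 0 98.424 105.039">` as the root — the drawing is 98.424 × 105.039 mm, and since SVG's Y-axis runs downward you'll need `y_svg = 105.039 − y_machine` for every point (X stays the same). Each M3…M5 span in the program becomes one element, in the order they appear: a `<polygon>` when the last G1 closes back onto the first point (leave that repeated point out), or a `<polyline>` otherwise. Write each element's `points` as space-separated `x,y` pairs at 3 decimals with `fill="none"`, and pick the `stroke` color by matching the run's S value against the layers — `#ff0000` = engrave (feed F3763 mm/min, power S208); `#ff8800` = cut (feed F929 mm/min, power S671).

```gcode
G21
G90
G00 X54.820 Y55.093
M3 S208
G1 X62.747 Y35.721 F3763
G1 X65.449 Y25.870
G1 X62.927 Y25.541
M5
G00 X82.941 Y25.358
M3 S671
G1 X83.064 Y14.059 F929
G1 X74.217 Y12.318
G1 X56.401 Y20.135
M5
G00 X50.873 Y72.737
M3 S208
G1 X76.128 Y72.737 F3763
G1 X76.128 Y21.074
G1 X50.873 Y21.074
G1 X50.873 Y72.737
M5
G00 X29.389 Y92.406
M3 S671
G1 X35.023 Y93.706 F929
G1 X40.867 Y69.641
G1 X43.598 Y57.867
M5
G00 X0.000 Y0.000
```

<svg xmlns="http://www.w3.org/2000/svg" width="98.424mm" height="105.039mm" viewBox="0 0 98.424 105.039">
  <polyline points="54.820,49.946 62.747,69.318 65.449,79.169 62.927,79.498" fill="none" stroke="#ff0000"/>
  <polyline points="82.941,79.681 83.064,90.980 74.217,92.721 56.401,84.904" fill="none" stroke="#ff8800"/>
  <polygon points="50.873,32.302 76.128,32.302 76.128,83.965 50.873,83.965" fill="none" stroke="#ff0000"/>
  <polyline points="29.389,12.633 35.023,11.333 40.867,35.398 43.598,47.172" fill="none" stroke="#ff8800"/>
</svg>

Each laser-on run becomes one SVG element. Flip Y back into SVG space with y_svg = 105.039 − y_machine.

Run 1: S208 ⇒ engrave layer `#ff0000`. The run is open, so emit a `<polyline>` with points (Y-flipped): 54.820,49.946 62.747,69.318 65.449,79.169 62.927,79.498.

Run 2: S671 ⇒ cut layer `#ff8800`. The run is open, so emit a `<polyline>` with points (Y-flipped): 82.941,79.681 83.064,90.980 74.217,92.721 56.401,84.904.

Run 3: S208 ⇒ engrave layer `#ff0000`. The run returns to its start, so emit a `<polygon>` with points (Y-flipped): 50.873,32.302 76.128,32.302 76.128,83.965 50.873,83.965.

Run 4: the run's S671 means `#ff8800` (cut). The run is open, so emit a `<polyline>` with points (Y-flipped): 29.389,12.633 35.023,11.333 40.867,35.398 43.598,47.172.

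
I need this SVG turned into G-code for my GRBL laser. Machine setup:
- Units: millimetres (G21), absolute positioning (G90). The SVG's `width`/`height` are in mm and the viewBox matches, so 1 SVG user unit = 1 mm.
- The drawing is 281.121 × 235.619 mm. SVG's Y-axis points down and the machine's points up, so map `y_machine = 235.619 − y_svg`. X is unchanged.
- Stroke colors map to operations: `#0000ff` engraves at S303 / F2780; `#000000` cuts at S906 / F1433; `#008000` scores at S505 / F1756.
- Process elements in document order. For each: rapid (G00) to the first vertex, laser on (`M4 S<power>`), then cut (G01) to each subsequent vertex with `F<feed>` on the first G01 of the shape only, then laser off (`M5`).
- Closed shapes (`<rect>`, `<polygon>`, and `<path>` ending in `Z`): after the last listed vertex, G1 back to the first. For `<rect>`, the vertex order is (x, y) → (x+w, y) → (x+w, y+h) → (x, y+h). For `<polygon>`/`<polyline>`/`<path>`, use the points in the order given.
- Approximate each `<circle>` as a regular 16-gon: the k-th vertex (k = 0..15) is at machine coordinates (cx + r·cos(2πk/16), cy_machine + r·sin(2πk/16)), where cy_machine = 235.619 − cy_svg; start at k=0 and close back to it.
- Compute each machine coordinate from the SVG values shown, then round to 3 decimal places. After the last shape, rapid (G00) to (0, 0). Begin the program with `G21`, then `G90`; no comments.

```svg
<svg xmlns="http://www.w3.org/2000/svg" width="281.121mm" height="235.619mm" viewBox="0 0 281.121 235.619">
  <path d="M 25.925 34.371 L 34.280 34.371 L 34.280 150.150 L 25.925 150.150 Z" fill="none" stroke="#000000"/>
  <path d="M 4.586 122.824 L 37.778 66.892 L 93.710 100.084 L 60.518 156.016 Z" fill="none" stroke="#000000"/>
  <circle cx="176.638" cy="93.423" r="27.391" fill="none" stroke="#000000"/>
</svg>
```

G21
G90
G00 X25.925 Y201.248
M4 S906
G01 X34.280 Y201.248 F1433
G01 X34.280 Y85.469
G01 X25.925 Y85.469
G01 X25.925 Y201.248
M5
G00 X4.586 Y112.795
M4 S906
G01 X37.778 Y168.727 F1433
G01 X93.710 Y135.535
G01 X60.518 Y79.603
G01 X4.586 Y112.795
M5
G00 X204.029 Y142.196
M4 S906
G01 X201.944 Y152.678 F1433
G01 X196.006 Y161.564
G01 X187.120 Y167.502
G01 X176.638 Y169.587
G01 X166.156 Y167.502
G01 X157.270 Y161.564
G01 X151.332 Y152.678
G01 X149.247 Y142.196
G01 X151.332 Y131.714
G01 X157.270 Y122.828
G01 X166.156 Y116.890
G01 X176.638 Y114.805
G01 X187.120 Y116.890
G01 X196.006 Y122.828
G01 X201.944 Y131.714
G01 X204.029 Y142.196
M5
G00 X0.000 Y0.000

Since the viewBox matches the mm dimensions, user units are millimetres directly. The only transform is the Y-flip y_m = 235.619 − y_svg.

Shape 1 is a rectangle drawn with `<path>`. Its stroke #000000 means cut at S906, F1433. After flipping Y the toolpath is (25.925,201.248) → (34.280,201.248) → (34.280,85.469) → (25.925,85.469) → (25.925,201.248), returning to the start.

Shape 2 is a regular polygon drawn with `<path>`. Its stroke #000000 means cut at S906, F1433. After flipping Y the toolpath is (4.586,112.795) → (37.778,168.727) → (93.710,135.535) → (60.518,79.603) → (4.586,112.795), returning to the start.

Shape 3 is a circle drawn with `<circle>`. Its stroke #000000 means cut at S906, F1433. After flipping Y the toolpath is (204.029,142.196) → (201.944,152.678) → (196.006,161.564) → (187.120,167.502) → (176.638,169.587) → (166.156,167.502) → (157.270,161.564) → (151.332,152.678) → (149.247,142.196) → (151.332,131.714) → (157.270,122.828) → (166.156,116.890) → (176.638,114.805) → (187.120,116.890) → (196.006,122.828) → (201.944,131.714) → (204.029,142.196), returning to the start.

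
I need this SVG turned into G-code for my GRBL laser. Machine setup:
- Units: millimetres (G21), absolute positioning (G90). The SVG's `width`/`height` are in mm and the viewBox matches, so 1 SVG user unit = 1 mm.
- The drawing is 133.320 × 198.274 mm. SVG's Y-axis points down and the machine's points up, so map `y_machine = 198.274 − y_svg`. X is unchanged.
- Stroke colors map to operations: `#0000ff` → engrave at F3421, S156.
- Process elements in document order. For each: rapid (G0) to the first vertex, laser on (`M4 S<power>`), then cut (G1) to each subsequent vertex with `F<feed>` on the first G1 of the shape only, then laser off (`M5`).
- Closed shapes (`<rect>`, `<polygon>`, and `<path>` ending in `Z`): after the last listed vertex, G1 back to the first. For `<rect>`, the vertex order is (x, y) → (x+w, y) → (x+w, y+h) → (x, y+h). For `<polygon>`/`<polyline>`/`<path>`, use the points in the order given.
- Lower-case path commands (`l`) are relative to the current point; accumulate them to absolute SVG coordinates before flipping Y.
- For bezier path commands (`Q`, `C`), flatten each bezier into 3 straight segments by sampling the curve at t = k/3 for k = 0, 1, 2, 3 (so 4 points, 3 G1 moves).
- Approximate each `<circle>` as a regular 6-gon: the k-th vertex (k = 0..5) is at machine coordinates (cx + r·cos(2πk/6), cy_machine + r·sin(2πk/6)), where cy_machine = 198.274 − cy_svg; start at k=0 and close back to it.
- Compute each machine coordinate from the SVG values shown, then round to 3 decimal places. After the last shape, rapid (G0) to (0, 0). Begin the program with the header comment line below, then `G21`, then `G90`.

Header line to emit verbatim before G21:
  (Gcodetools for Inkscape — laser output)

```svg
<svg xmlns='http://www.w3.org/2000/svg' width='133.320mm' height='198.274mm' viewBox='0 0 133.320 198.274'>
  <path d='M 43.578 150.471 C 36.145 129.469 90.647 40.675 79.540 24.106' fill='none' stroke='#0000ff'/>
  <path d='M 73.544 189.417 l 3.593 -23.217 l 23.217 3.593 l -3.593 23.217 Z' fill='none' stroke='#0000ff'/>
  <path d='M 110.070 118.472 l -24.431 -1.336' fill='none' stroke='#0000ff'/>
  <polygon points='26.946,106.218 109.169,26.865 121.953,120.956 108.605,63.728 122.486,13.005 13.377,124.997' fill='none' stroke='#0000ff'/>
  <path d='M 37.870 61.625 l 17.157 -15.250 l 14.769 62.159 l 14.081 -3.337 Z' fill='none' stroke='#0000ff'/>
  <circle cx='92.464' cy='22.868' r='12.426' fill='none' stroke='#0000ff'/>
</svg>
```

(Gcodetools for Inkscape — laser output)
G21
G90
G0 X43.578 Y47.803
M4 S156
G1 X52.066 Y86.217 F3421
G1 X73.501 Y138.710
G1 X79.540 Y174.168
M5
G0 X73.544 Y8.857
M4 S156
G1 X77.137 Y32.074 F3421
G1 X100.354 Y28.481
G1 X96.761 Y5.264
G1 X73.544 Y8.857
M5
G0 X110.070 Y79.802
M4 S156
G1 X85.639 Y81.138 F3421
M5
G0 X26.946 Y92.056
M4 S156
G1 X109.169 Y171.409 F3421
G1 X121.953 Y77.318
G1 X108.605 Y134.546
G1 X122.486 Y185.269
G1 X13.377 Y73.277
G1 X26.946 Y92.056
M5
G0 X37.870 Y136.649
M4 S156
G1 X55.027 Y151.899 F3421
G1 X69.796 Y89.740
G1 X83.877 Y93.077
G1 X37.870 Y136.649
M5
G0 X104.890 Y175.406
M4 S156
G1 X98.677 Y186.167 F3421
G1 X86.251 Y186.167
G1 X80.038 Y175.406
G1 X86.251 Y164.645
G1 X98.677 Y164.645
G1 X104.890 Y175.406
M5
G0 X0.000 Y0.000

Since the viewBox matches the mm dimensions, user units are millimetres directly. The only transform is the Y-flip y_m = 198.274 − y_svg.

Shape 1 is a cubic bezier drawn with `<path>`. Its stroke #0000ff means engrave at S156, F3421. After flipping Y the toolpath is (43.578,47.803) → (52.066,86.217) → (73.501,138.710) → (79.540,174.168).

Shape 2 is a regular polygon drawn with `<path>`. Its stroke #0000ff means engrave at S156, F3421. After flipping Y the toolpath is (73.544,8.857) → (77.137,32.074) → (100.354,28.481) → (96.761,5.264) → (73.544,8.857), returning to the start.

Shape 3 is a line segment drawn with `<path>`. Its stroke #0000ff means engrave at S156, F3421. After flipping Y the toolpath is (110.070,79.802) → (85.639,81.138).

Shape 4 is a closed polygon drawn with `<polygon>`. Its stroke #0000ff means engrave at S156, F3421. After flipping Y the toolpath is (26.946,92.056) → (109.169,171.409) → (121.953,77.318) → (108.605,134.546) → (122.486,185.269) → (13.377,73.277) → (26.946,92.056), returning to the start.

Shape 5 is a closed polygon drawn with `<path>`. Its stroke #0000ff means engrave at S156, F3421. After flipping Y the toolpath is (37.870,136.649) → (55.027,151.899) → (69.796,89.740) → (83.877,93.077) → (37.870,136.649), returning to the start.

Shape 6 is a circle drawn with `<circle>`. Its stroke #0000ff means engrave at S156, F3421. After flipping Y the toolpath is (104.890,175.406) → (98.677,186.167) → (86.251,186.167) → (80.038,175.406) → (86.251,164.645) → (98.677,164.645) → (104.890,175.406), returning to the start.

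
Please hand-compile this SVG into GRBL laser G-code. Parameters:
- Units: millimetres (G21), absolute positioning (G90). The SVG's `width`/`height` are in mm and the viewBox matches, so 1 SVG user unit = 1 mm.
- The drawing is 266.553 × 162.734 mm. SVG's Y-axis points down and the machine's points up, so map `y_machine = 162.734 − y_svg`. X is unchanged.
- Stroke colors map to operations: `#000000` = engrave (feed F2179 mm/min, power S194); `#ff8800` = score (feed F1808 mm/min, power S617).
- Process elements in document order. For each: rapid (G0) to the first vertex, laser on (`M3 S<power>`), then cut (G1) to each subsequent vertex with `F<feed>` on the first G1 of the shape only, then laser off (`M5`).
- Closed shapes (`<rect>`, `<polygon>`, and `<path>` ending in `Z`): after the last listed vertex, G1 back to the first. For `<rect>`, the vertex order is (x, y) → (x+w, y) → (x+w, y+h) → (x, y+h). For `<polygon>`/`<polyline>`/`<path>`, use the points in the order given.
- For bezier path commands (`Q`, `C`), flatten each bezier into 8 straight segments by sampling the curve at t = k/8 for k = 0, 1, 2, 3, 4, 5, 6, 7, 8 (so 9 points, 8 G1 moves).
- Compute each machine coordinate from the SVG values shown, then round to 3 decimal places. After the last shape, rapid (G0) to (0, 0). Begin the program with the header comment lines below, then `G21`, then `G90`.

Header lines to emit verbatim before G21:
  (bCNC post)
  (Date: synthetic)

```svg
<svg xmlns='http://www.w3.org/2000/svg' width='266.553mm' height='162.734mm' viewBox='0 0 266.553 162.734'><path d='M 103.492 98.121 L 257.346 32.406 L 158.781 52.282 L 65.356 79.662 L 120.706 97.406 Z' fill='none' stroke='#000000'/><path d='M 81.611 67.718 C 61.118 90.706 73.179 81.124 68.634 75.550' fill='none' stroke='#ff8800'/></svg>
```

viewBox `0 0 266.553 162.734` with mm width/height → 1 unit = 1 mm. Flip: y_m = 162.734 − y_svg.

**Shape 1** — `<path>` closed polygon, stroke `#000000` → engrave (S194, F2179). Machine vertices: (103.492,64.613) → (257.346,130.328) → (158.781,110.452) → (65.356,83.072) → (120.706,65.328) → (103.492,64.613). Closed: final G1 returns to the first vertex.

**Shape 2** — `<path>` cubic bezier, stroke `#ff8800` → score (S617, F1808). Control points (SVG): P0=(81.611,67.718), P1=(61.118,90.706), P2=(73.179,81.124), P3=(68.634,75.550); sampled at t=k/8. Machine vertices: (81.611,95.016) → (75.356,87.851) → (71.577,83.310) → (69.698,80.966) → (69.142,80.389) → (69.334,81.151) → (69.697,82.824) → (69.656,84.977) → (68.634,87.184). Open path.

(bCNC post)
(Date: synthetic)
G21
G90
G0 X103.492 Y64.613
M3 S194
G1 X257.346 Y130.328 F2179
G1 X158.781 Y110.452
G1 X65.356 Y83.072
G1 X120.706 Y65.328
G1 X103.492 Y64.613
M5
G0 X81.611 Y95.016
M3 S617
G1 X75.356 Y87.851 F1808
G1 X71.577 Y83.310
G1 X69.698 Y80.966
G1 X69.142 Y80.389
G1 X69.334 Y81.151
G1 X69.697 Y82.824
G1 X69.656 Y84.977
G1 X68.634 Y87.184
M5
G0 X0.000 Y0.000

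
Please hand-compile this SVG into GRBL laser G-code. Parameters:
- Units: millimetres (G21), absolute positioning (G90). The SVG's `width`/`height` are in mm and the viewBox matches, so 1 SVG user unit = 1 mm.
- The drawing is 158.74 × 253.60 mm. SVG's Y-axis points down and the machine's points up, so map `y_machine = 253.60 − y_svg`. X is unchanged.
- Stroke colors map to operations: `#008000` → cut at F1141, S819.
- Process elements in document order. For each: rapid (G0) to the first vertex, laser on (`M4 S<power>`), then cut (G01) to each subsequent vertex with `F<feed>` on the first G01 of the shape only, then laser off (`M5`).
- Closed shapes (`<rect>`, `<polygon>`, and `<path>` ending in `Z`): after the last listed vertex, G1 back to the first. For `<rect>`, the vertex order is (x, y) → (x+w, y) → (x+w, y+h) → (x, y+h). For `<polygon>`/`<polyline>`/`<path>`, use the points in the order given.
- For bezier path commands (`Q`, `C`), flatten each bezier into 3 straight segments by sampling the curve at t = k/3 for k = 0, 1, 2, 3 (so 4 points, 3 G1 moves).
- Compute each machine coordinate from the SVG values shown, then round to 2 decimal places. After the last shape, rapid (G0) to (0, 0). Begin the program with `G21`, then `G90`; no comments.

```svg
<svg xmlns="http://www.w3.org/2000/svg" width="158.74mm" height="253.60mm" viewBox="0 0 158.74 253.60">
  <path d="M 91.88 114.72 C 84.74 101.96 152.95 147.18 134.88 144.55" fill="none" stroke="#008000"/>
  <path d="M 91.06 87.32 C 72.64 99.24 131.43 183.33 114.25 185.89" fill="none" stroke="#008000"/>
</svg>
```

G21
G90
G0 X91.88 Y138.88
M4 S819
G01 X103.87 Y136.23 F1141
G01 X130.18 Y118.45
G01 X134.88 Y109.05
M5
G0 X91.06 Y166.28
M4 S819
G01 X92.70 Y136.00 F1141
G01 X111.78 Y91.75
G01 X114.25 Y67.71
M5
G0 X0.00 Y0.00

viewBox `0 0 158.74 253.60` with mm width/height → 1 unit = 1 mm. Flip: y_m = 253.60 − y_svg.

**Shape 1** — `<path>` cubic bezier, stroke `#008000` → cut (S819, F1141). Control points (SVG): P0=(91.88,114.72), P1=(84.74,101.96), P2=(152.95,147.18), P3=(134.88,144.55); sampled at t=k/3. Machine vertices: (91.88,138.88) → (103.87,136.23) → (130.18,118.45) → (134.88,109.05). Open path.

**Shape 2** — `<path>` cubic bezier, stroke `#008000` → cut (S819, F1141). Control points (SVG): P0=(91.06,87.32), P1=(72.64,99.24), P2=(131.43,183.33), P3=(114.25,185.89); sampled at t=k/3. Machine vertices: (91.06,166.28) → (92.70,136.00) → (111.78,91.75) → (114.25,67.71). Open path.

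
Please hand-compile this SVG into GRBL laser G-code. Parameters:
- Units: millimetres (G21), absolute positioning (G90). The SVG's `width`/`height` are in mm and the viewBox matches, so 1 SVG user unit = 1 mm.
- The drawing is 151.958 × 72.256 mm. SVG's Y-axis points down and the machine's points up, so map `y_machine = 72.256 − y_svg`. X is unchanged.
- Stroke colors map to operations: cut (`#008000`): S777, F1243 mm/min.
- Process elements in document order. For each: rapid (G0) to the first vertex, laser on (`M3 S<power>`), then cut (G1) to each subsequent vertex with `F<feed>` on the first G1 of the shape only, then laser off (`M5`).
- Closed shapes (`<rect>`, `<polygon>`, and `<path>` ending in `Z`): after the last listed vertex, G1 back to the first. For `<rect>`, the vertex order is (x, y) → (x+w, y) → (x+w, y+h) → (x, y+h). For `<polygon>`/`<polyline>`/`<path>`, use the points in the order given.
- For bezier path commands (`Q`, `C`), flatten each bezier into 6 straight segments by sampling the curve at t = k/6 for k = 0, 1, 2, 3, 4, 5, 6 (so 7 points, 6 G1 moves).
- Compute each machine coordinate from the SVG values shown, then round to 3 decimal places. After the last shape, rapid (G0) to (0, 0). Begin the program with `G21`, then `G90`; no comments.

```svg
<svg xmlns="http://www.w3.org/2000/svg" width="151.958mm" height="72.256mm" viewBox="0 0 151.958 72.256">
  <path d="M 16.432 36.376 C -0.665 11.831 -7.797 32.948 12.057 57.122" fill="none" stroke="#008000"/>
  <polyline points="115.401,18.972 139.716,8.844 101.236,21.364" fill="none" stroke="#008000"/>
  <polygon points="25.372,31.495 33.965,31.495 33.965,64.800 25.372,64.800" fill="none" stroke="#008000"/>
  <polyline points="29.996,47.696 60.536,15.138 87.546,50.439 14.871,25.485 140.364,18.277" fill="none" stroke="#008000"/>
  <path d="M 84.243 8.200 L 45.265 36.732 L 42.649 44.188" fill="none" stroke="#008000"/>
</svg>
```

G21
G90
G0 X16.432 Y35.880
M3 S777
G1 X8.793 Y44.545 F1243
G1 X3.287 Y46.782
G1 X0.388 Y43.777
G1 X0.568 Y36.711
G1 X4.300 Y26.769
G1 X12.057 Y15.134
M5
G0 X115.401 Y53.284
M3 S777
G1 X139.716 Y63.412 F1243
G1 X101.236 Y50.892
M5
G0 X25.372 Y40.761
M3 S777
G1 X33.965 Y40.761 F1243
G1 X33.965 Y7.456
G1 X25.372 Y7.456
G1 X25.372 Y40.761
M5
G0 X29.996 Y24.560
M3 S777
G1 X60.536 Y57.118 F1243
G1 X87.546 Y21.817
G1 X14.871 Y46.771
G1 X140.364 Y53.979
M5
G0 X84.243 Y64.056
M3 S777
G1 X45.265 Y35.524 F1243
G1 X42.649 Y28.068
M5
G0 X0.000 Y0.000

Since the viewBox matches the mm dimensions, user units are millimetres directly. The only transform is the Y-flip y_m = 72.256 − y_svg.

Shape 1 is a cubic bezier drawn with `<path>`. Its stroke #008000 means cut at S777, F1243. After flipping Y the toolpath is (16.432,35.880) → (8.793,44.545) → (3.287,46.782) → (0.388,43.777) → (0.568,36.711) → (4.300,26.769) → (12.057,15.134).

Shape 2 is a open polyline drawn with `<polyline>`. Its stroke #008000 means cut at S777, F1243. After flipping Y the toolpath is (115.401,53.284) → (139.716,63.412) → (101.236,50.892).

Shape 3 is a rectangle drawn with `<polygon>`. Its stroke #008000 means cut at S777, F1243. After flipping Y the toolpath is (25.372,40.761) → (33.965,40.761) → (33.965,7.456) → (25.372,7.456) → (25.372,40.761), returning to the start.

Shape 4 is a open polyline drawn with `<polyline>`. Its stroke #008000 means cut at S777, F1243. After flipping Y the toolpath is (29.996,24.560) → (60.536,57.118) → (87.546,21.817) → (14.871,46.771) → (140.364,53.979).

Shape 5 is a open polyline drawn with `<path>`. Its stroke #008000 means cut at S777, F1243. After flipping Y the toolpath is (84.243,64.056) → (45.265,35.524) → (42.649,28.068).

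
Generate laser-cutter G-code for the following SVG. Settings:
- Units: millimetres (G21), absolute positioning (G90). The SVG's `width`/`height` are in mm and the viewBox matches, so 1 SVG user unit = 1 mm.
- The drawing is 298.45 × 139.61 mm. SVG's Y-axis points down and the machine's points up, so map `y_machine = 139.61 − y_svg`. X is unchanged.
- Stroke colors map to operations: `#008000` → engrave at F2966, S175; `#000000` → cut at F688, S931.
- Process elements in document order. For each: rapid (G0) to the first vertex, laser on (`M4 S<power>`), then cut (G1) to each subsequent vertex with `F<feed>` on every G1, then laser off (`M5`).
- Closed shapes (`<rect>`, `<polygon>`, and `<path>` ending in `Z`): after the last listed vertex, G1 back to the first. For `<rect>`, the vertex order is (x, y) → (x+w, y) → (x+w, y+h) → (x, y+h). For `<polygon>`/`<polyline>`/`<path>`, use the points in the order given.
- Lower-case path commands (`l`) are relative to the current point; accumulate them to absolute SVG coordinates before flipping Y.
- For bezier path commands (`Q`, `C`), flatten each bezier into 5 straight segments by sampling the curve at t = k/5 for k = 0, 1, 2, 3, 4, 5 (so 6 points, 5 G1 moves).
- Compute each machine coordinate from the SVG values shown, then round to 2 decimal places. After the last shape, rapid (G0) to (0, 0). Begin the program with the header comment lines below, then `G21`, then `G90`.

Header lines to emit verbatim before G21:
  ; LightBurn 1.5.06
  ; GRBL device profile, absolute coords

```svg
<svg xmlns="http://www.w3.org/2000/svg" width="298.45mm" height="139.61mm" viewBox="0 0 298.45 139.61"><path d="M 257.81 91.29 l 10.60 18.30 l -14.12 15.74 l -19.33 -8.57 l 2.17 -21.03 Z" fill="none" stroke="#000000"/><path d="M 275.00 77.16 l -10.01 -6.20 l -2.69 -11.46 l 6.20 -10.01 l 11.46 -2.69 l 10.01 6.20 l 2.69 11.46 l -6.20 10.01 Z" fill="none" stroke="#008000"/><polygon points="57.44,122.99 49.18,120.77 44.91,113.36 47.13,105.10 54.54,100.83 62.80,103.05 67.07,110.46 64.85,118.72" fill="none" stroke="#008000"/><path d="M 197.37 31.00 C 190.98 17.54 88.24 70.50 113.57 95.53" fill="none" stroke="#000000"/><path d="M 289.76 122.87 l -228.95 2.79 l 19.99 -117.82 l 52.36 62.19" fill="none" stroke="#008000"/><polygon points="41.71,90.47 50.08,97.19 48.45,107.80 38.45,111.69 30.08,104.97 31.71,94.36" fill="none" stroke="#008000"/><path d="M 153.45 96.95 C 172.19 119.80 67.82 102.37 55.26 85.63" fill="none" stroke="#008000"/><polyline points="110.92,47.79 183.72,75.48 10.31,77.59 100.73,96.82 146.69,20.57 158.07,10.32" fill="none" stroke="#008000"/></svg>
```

Since the viewBox matches the mm dimensions, user units are millimetres directly. The only transform is the Y-flip y_m = 139.61 − y_svg.

Shape 1 is a regular polygon drawn with `<path>`. Its stroke #000000 means cut at S931, F688. After flipping Y the toolpath is (257.81,48.32) → (268.41,30.02) → (254.29,14.28) → (234.96,22.85) → (237.13,43.88) → (257.81,48.32), returning to the start.

Shape 2 is a regular polygon drawn with `<path>`. Its stroke #008000 means engrave at S175, F2966. After flipping Y the toolpath is (275.00,62.45) → (264.99,68.65) → (262.30,80.11) → (268.50,90.12) → (279.96,92.81) → (289.97,86.61) → (292.66,75.15) → (286.46,65.14) → (275.00,62.45), returning to the start.

Shape 3 is a regular polygon drawn with `<polygon>`. Its stroke #008000 means engrave at S175, F2966. After flipping Y the toolpath is (57.44,16.62) → (49.18,18.84) → (44.91,26.25) → (47.13,34.51) → (54.54,38.78) → (62.80,36.56) → (67.07,29.15) → (64.85,20.89) → (57.44,16.62), returning to the start.

Shape 4 is a cubic bezier drawn with `<path>`. Its stroke #000000 means cut at S931, F688. After flipping Y the toolpath is (197.37,108.61) → (183.77,109.47) → (157.82,98.92) → (130.28,81.48) → (111.95,61.69) → (113.57,44.08).

Shape 5 is a open polyline drawn with `<path>`. Its stroke #008000 means engrave at S175, F2966. After flipping Y the toolpath is (289.76,16.74) → (60.81,13.95) → (80.80,131.77) → (133.16,69.58).

Shape 6 is a regular polygon drawn with `<polygon>`. Its stroke #008000 means engrave at S175, F2966. After flipping Y the toolpath is (41.71,49.14) → (50.08,42.42) → (48.45,31.81) → (38.45,27.92) → (30.08,34.64) → (31.71,45.25) → (41.71,49.14), returning to the start.

Shape 7 is a cubic bezier drawn with `<path>`. Its stroke #008000 means engrave at S175, F2966. After flipping Y the toolpath is (153.45,42.66) → (151.64,33.46) → (130.60,31.95) → (100.65,36.18) → (72.09,44.18) → (55.26,53.98).

Shape 8 is a open polyline drawn with `<polyline>`. Its stroke #008000 means engrave at S175, F2966. After flipping Y the toolpath is (110.92,91.82) → (183.72,64.13) → (10.31,62.02) → (100.73,42.79) → (146.69,119.04) → (158.07,129.29).

; LightBurn 1.5.06
; GRBL device profile, absolute coords
G21
G90
G0 X257.81 Y48.32
M4 S931
G1 X268.41 Y30.02 F688
G1 X254.29 Y14.28 F688
G1 X234.96 Y22.85 F688
G1 X237.13 Y43.88 F688
G1 X257.81 Y48.32 F688
M5
G0 X275.00 Y62.45
M4 S175
G1 X264.99 Y68.65 F2966
G1 X262.30 Y80.11 F2966
G1 X268.50 Y90.12 F2966
G1 X279.96 Y92.81 F2966
G1 X289.97 Y86.61 F2966
G1 X292.66 Y75.15 F2966
G1 X286.46 Y65.14 F2966
G1 X275.00 Y62.45 F2966
M5
G0 X57.44 Y16.62
M4 S175
G1 X49.18 Y18.84 F2966
G1 X44.91 Y26.25 F2966
G1 X47.13 Y34.51 F2966
G1 X54.54 Y38.78 F2966
G1 X62.80 Y36.56 F2966
G1 X67.07 Y29.15 F2966
G1 X64.85 Y20.89 F2966
G1 X57.44 Y16.62 F2966
M5
G0 X197.37 Y108.61
M4 S931
G1 X183.77 Y109.47 F688
G1 X157.82 Y98.92 F688
G1 X130.28 Y81.48 F688
G1 X111.95 Y61.69 F688
G1 X113.57 Y44.08 F688
M5
G0 X289.76 Y16.74
M4 S175
G1 X60.81 Y13.95 F2966
G1 X80.80 Y131.77 F2966
G1 X133.16 Y69.58 F2966
M5
G0 X41.71 Y49.14
M4 S175
G1 X50.08 Y42.42 F2966
G1 X48.45 Y31.81 F2966
G1 X38.45 Y27.92 F2966
G1 X30.08 Y34.64 F2966
G1 X31.71 Y45.25 F2966
G1 X41.71 Y49.14 F2966
M5
G0 X153.45 Y42.66
M4 S175
G1 X151.64 Y33.46 F2966
G1 X130.60 Y31.95 F2966
G1 X100.65 Y36.18 F2966
G1 X72.09 Y44.18 F2966
G1 X55.26 Y53.98 F2966
M5
G0 X110.92 Y91.82
M4 S175
G1 X183.72 Y64.13 F2966
G1 X10.31 Y62.02 F2966
G1 X100.73 Y42.79 F2966
G1 X146.69 Y119.04 F2966
G1 X158.07 Y129.29 F2966
M5
G0 X0.00 Y0.00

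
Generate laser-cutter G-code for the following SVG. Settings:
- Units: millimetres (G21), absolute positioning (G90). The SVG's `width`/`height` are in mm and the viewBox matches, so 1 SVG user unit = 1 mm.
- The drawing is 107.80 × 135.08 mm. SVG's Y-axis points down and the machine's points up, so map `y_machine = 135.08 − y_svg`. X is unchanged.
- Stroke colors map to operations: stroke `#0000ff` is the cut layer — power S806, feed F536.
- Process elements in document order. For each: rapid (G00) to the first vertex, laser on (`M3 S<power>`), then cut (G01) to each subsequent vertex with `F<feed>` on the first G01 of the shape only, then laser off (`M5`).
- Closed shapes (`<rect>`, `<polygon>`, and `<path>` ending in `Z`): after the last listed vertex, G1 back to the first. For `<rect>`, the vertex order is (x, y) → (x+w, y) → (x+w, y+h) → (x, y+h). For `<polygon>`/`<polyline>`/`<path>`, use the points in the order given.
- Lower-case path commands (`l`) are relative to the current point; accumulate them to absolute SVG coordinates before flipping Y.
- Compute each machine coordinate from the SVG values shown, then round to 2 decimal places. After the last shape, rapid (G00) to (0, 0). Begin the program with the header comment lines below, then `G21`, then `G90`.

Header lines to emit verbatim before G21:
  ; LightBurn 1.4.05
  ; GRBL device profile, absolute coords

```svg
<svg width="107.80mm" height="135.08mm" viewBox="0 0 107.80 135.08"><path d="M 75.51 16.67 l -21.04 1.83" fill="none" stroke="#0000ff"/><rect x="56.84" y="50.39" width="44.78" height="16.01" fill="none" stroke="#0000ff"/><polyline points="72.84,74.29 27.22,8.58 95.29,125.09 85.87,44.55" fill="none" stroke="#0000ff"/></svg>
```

viewBox `0 0 107.80 135.08` with mm width/height → 1 unit = 1 mm. Flip: y_m = 135.08 − y_svg.

**Shape 1** — `<path>` line segment, stroke `#0000ff` → cut (S806, F536). Machine vertices: (75.51,118.41) → (54.47,116.58). Open path.

**Shape 2** — `<rect>` rectangle, stroke `#0000ff` → cut (S806, F536). Machine vertices: (56.84,84.69) → (101.62,84.69) → (101.62,68.68) → (56.84,68.68) → (56.84,84.69). Closed: final G1 returns to the first vertex.

**Shape 3** — `<polyline>` open polyline, stroke `#0000ff` → cut (S806, F536). Machine vertices: (72.84,60.79) → (27.22,126.50) → (95.29,9.99) → (85.87,90.53). Open path.

; LightBurn 1.4.05
; GRBL device profile, absolute coords
G21
G90
G00 X75.51 Y118.41
M3 S806
G01 X54.47 Y116.58 F536
M5
G00 X56.84 Y84.69
M3 S806
G01 X101.62 Y84.69 F536
G01 X101.62 Y68.68
G01 X56.84 Y68.68
G01 X56.84 Y84.69
M5
G00 X72.84 Y60.79
M3 S806
G01 X27.22 Y126.50 F536
G01 X95.29 Y9.99
G01 X85.87 Y90.53
M5
G00 X0.00 Y0.00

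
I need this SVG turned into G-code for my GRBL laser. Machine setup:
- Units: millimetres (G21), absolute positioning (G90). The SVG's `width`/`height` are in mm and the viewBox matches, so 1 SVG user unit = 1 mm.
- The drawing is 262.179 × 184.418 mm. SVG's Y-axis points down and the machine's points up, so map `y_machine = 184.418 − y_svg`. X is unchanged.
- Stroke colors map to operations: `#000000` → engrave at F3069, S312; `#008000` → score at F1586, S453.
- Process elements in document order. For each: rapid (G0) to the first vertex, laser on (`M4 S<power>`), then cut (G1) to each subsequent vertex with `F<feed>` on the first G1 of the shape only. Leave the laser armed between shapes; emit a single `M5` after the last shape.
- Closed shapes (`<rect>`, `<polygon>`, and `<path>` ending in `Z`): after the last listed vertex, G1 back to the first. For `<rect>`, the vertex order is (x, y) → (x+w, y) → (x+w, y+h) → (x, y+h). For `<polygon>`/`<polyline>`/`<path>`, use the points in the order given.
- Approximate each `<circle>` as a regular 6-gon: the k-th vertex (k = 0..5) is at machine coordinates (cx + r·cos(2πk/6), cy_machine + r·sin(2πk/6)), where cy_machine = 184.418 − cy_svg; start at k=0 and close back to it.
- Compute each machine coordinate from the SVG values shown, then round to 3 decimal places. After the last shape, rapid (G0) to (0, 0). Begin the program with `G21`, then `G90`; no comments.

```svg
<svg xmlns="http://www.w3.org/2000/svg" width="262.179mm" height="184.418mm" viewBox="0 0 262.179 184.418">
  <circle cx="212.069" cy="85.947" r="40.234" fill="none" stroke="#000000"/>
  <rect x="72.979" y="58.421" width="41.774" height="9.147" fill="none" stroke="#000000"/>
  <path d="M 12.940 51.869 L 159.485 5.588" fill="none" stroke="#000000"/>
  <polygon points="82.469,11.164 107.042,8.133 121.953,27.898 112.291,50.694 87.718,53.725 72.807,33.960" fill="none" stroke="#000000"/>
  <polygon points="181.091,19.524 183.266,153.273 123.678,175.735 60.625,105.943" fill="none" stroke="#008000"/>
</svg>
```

Since the viewBox matches the mm dimensions, user units are millimetres directly. The only transform is the Y-flip y_m = 184.418 − y_svg.

Shape 1 is a circle drawn with `<circle>`. Its stroke #000000 means engrave at S312, F3069. After flipping Y the toolpath is (252.303,98.471) → (232.186,133.315) → (191.952,133.315) → (171.835,98.471) → (191.952,63.627) → (232.186,63.627) → (252.303,98.471), returning to the start.

Shape 2 is a rectangle drawn with `<rect>`. Its stroke #000000 means engrave at S312, F3069. After flipping Y the toolpath is (72.979,125.997) → (114.753,125.997) → (114.753,116.850) → (72.979,116.850) → (72.979,125.997), returning to the start.

Shape 3 is a line segment drawn with `<path>`. Its stroke #000000 means engrave at S312, F3069. After flipping Y the toolpath is (12.940,132.549) → (159.485,178.830).

Shape 4 is a regular polygon drawn with `<polygon>`. Its stroke #000000 means engrave at S312, F3069. After flipping Y the toolpath is (82.469,173.254) → (107.042,176.285) → (121.953,156.520) → (112.291,133.724) → (87.718,130.693) → (72.807,150.458) → (82.469,173.254), returning to the start.

Shape 5 is a closed polygon drawn with `<polygon>`. Its stroke #008000 means score at S453, F1586. After flipping Y the toolpath is (181.091,164.894) → (183.266,31.145) → (123.678,8.683) → (60.625,78.475) → (181.091,164.894), returning to the start.

G21
G90
G0 X252.303 Y98.471
M4 S312
G1 X232.186 Y133.315 F3069
G1 X191.952 Y133.315
G1 X171.835 Y98.471
G1 X191.952 Y63.627
G1 X232.186 Y63.627
G1 X252.303 Y98.471
G0 X72.979 Y125.997
M4 S312
G1 X114.753 Y125.997 F3069
G1 X114.753 Y116.850
G1 X72.979 Y116.850
G1 X72.979 Y125.997
G0 X12.940 Y132.549
M4 S312
G1 X159.485 Y178.830 F3069
G0 X82.469 Y173.254
M4 S312
G1 X107.042 Y176.285 F3069
G1 X121.953 Y156.520
G1 X112.291 Y133.724
G1 X87.718 Y130.693
G1 X72.807 Y150.458
G1 X82.469 Y173.254
G0 X181.091 Y164.894
M4 S453
G1 X183.266 Y31.145 F1586
G1 X123.678 Y8.683
G1 X60.625 Y78.475
G1 X181.091 Y164.894
M5
G0 X0.000 Y0.000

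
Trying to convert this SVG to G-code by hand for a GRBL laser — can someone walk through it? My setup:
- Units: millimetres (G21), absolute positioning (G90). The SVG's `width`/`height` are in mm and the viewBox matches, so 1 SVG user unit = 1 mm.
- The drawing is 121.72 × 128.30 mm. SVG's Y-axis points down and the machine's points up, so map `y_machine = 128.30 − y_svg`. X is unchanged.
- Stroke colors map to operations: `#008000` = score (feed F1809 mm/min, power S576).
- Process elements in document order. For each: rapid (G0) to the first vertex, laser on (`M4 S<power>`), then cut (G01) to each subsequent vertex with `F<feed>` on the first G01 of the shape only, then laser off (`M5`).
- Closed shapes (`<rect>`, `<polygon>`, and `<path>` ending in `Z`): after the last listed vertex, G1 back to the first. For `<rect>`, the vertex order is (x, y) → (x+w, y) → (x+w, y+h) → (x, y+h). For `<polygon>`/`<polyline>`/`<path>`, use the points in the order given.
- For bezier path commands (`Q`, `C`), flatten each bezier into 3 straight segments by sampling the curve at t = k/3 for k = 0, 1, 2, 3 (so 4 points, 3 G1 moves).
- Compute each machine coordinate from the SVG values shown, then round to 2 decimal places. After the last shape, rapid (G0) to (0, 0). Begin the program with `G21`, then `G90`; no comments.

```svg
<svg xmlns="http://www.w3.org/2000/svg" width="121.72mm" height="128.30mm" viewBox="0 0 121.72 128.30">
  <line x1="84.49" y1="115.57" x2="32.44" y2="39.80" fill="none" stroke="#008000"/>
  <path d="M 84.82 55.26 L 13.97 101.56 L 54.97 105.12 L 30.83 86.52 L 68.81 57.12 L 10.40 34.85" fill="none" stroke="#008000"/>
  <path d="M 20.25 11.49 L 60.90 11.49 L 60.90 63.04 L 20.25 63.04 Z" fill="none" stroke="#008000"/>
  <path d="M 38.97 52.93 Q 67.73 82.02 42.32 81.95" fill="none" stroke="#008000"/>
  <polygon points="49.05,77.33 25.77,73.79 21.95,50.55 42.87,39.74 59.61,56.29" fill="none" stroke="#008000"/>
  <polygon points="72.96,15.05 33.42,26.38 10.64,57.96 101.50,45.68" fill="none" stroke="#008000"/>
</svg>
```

G21
G90
G0 X84.49 Y12.73
M4 S576
G01 X32.44 Y88.50 F1809
M5
G0 X84.82 Y73.04
M4 S576
G01 X13.97 Y26.74 F1809
G01 X54.97 Y23.18
G01 X30.83 Y41.78
G01 X68.81 Y71.18
G01 X10.40 Y93.45
M5
G0 X20.25 Y116.81
M4 S576
G01 X60.90 Y116.81 F1809
G01 X60.90 Y65.26
G01 X20.25 Y65.26
G01 X20.25 Y116.81
M5
G0 X38.97 Y75.37
M4 S576
G01 X52.12 Y59.22 F1809
G01 X53.24 Y49.54
G01 X42.32 Y46.35
M5
G0 X49.05 Y50.97
M4 S576
G01 X25.77 Y54.51 F1809
G01 X21.95 Y77.75
G01 X42.87 Y88.56
G01 X59.61 Y72.01
G01 X49.05 Y50.97
M5
G0 X72.96 Y113.25
M4 S576
G01 X33.42 Y101.92 F1809
G01 X10.64 Y70.34
G01 X101.50 Y82.62
G01 X72.96 Y113.25
M5
G0 X0.00 Y0.00

viewBox `0 0 121.72 128.30` with mm width/height → 1 unit = 1 mm. Flip: y_m = 128.30 − y_svg.

**Shape 1** — `<line>` line segment, stroke `#008000` → score (S576, F1809). Machine vertices: (84.49,12.73) → (32.44,88.50). Open path.

**Shape 2** — `<path>` open polyline, stroke `#008000` → score (S576, F1809). Machine vertices: (84.82,73.04) → (13.97,26.74) → (54.97,23.18) → (30.83,41.78) → (68.81,71.18) → (10.40,93.45). Open path.

**Shape 3** — `<path>` rectangle, stroke `#008000` → score (S576, F1809). Machine vertices: (20.25,116.81) → (60.90,116.81) → (60.90,65.26) → (20.25,65.26) → (20.25,116.81). Closed: final G1 returns to the first vertex.

**Shape 4** — `<path>` quadratic bezier, stroke `#008000` → score (S576, F1809). Control points (SVG): P0=(38.97,52.93), P1=(67.73,82.02), P2=(42.32,81.95); sampled at t=k/3. Machine vertices: (38.97,75.37) → (52.12,59.22) → (53.24,49.54) → (42.32,46.35). Open path.

**Shape 5** — `<polygon>` regular polygon, stroke `#008000` → score (S576, F1809). Machine vertices: (49.05,50.97) → (25.77,54.51) → (21.95,77.75) → (42.87,88.56) → (59.61,72.01) → (49.05,50.97). Closed: final G1 returns to the first vertex.

**Shape 6** — `<polygon>` closed polygon, stroke `#008000` → score (S576, F1809). Machine vertices: (72.96,113.25) → (33.42,101.92) → (10.64,70.34) → (101.50,82.62) → (72.96,113.25). Closed: final G1 returns to the first vertex.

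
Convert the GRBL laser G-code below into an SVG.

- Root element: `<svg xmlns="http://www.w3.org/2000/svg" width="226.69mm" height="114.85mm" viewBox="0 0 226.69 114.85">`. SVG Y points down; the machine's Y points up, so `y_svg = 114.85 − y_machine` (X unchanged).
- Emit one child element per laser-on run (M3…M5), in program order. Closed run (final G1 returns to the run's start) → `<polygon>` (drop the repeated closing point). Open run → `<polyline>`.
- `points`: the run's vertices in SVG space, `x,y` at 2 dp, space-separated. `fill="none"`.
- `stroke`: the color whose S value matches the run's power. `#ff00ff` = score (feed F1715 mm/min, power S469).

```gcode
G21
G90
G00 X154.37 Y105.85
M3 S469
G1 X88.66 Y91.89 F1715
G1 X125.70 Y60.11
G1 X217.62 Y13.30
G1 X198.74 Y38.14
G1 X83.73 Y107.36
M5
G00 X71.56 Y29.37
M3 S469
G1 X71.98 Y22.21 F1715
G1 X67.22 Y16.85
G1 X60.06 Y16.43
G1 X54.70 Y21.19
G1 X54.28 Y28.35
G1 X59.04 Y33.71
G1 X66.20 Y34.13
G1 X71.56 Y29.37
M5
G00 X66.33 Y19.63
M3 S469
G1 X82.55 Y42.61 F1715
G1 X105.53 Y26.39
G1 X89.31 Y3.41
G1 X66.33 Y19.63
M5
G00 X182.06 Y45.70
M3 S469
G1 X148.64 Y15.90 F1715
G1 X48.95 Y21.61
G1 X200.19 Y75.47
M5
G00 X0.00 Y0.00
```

Machine Y-up, SVG Y-down with viewBox height 114.85, so y_svg = 114.85 − y_machine; X carries over. Every run uses S469, so all elements get stroke `#ff00ff` (score).

Run 1: The run is open, so emit a `<polyline>` with points (Y-flipped): 154.37,9.00 88.66,22.96 125.70,54.74 217.62,101.55 198.74,76.71 83.73,7.49.

Run 2: The run returns to its start, so emit a `<polygon>` with points (Y-flipped): 71.56,85.48 71.98,92.64 67.22,98.00 60.06,98.42 54.70,93.66 54.28,86.50 59.04,81.14 66.20,80.72.

Run 3: The run returns to its start, so emit a `<polygon>` with points (Y-flipped): 66.33,95.22 82.55,72.24 105.53,88.46 89.31,111.44.

Run 4: The run is open, so emit a `<polyline>` with points (Y-flipped): 182.06,69.15 148.64,98.95 48.95,93.24 200.19,39.38.

<svg xmlns="http://www.w3.org/2000/svg" width="226.69mm" height="114.85mm" viewBox="0 0 226.69 114.85">
  <polyline points="154.37,9.00 88.66,22.96 125.70,54.74 217.62,101.55 198.74,76.71 83.73,7.49" fill="none" stroke="#ff00ff"/>
  <polygon points="71.56,85.48 71.98,92.64 67.22,98.00 60.06,98.42 54.70,93.66 54.28,86.50 59.04,81.14 66.20,80.72" fill="none" stroke="#ff00ff"/>
  <polygon points="66.33,95.22 82.55,72.24 105.53,88.46 89.31,111.44" fill="none" stroke="#ff00ff"/>
  <polyline points="182.06,69.15 148.64,98.95 48.95,93.24 200.19,39.38" fill="none" stroke="#ff00ff"/>
</svg>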